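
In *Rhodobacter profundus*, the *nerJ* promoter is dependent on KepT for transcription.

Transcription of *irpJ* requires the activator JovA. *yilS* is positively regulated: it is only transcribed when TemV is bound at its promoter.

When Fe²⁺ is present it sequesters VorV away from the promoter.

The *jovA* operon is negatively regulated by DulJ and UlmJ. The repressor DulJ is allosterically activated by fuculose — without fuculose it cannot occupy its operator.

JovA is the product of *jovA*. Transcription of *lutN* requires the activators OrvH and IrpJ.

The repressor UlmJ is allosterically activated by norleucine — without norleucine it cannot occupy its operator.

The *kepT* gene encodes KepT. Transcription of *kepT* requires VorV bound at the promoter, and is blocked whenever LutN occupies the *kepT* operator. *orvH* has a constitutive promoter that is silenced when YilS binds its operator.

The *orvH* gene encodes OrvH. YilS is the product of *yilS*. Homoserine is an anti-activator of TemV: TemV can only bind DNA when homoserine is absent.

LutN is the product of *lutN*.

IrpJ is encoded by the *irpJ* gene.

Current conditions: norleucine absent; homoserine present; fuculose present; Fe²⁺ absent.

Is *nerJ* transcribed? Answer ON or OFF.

Homoserine is present, so TemV is inactive.
Required activator TemV is absent, so *yilS* is not transcribed.
So YilS is not produced.
With no repressor bound, *orvH* is transcribed.
So OrvH is produced and active.
Fuculose is present, so DulJ is active.
Norleucine is absent, so UlmJ is inactive.
With repressor DulJ bound, *jovA* is not transcribed.
So JovA is not produced.
Required activator JovA is absent, so *irpJ* is not transcribed.
So IrpJ is not produced.
Required activator IrpJ is absent, so *lutN* is not transcribed.
So LutN is not produced.
Fe²⁺ is absent, so VorV is active.
No repressor is bound and VorV is active, so *kepT* is transcribed.
So KepT is produced and active.
No repressor is bound and KepT is active, so *nerJ* is transcribed.

ON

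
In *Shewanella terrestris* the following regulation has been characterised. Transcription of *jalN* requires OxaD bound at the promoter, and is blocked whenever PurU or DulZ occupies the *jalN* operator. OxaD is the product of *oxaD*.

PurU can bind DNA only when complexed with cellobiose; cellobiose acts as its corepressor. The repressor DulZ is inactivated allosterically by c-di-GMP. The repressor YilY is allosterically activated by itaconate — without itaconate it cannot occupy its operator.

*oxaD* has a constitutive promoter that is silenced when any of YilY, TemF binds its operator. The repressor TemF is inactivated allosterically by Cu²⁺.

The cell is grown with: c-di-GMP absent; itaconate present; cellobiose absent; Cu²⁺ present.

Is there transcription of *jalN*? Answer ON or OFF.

Itaconate is present, so YilY is active.
Cu²⁺ is present, so TemF is inactive.
With repressor YilY bound, *oxaD* is not transcribed.
So OxaD is not produced.
Cellobiose is absent, so PurU is inactive.
c-di-GMP is absent, so DulZ is active.
With repressor DulZ bound, *jalN* is not transcribed.

OFF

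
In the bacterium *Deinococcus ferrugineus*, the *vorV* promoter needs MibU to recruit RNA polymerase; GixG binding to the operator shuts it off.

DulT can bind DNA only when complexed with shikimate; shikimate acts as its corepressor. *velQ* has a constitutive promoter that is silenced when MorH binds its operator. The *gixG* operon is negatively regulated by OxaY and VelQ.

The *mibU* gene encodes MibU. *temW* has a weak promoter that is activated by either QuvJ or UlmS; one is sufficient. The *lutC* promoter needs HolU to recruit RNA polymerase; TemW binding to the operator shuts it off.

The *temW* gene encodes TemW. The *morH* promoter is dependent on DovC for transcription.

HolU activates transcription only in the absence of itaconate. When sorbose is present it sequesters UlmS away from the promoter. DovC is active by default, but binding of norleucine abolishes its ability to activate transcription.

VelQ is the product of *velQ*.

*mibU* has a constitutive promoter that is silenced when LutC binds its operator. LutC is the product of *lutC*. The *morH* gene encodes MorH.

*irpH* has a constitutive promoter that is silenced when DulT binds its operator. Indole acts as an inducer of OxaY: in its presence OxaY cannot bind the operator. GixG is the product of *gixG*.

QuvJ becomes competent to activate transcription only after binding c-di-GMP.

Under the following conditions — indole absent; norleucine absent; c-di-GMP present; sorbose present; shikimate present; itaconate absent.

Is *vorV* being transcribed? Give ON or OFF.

Itaconate is absent, so HolU is active.
c-di-GMP is present, so QuvJ is active.
Sorbose is present, so UlmS is inactive.
Activator QuvJ is present, so *temW* is transcribed.
So TemW is produced and active.
With repressor TemW bound, *lutC* is not transcribed.
So LutC is not produced.
With no repressor bound, *mibU* is transcribed.
So MibU is produced and active.
Indole is absent, so OxaY is active.
Norleucine is absent, so DovC is active.
No repressor is bound and DovC is active, so *morH* is transcribed.
So MorH is produced and active.
With repressor MorH bound, *velQ* is not transcribed.
So VelQ is not produced.
With repressor OxaY bound, *gixG* is not transcribed.
So GixG is not produced.
No repressor is bound and MibU is active, so *vorV* is transcribed.

ON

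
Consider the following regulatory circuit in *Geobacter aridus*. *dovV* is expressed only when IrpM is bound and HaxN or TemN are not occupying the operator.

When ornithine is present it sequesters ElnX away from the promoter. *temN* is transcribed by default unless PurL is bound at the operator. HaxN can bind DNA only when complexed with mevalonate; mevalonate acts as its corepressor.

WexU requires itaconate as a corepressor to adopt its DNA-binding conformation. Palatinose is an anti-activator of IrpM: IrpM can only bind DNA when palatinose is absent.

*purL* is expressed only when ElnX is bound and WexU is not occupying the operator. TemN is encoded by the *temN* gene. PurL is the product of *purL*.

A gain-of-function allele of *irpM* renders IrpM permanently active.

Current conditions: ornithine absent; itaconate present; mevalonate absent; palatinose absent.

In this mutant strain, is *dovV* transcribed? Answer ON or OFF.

OFF

Mevalonate is absent, so HaxN is inactive.
Itaconate is present, so WexU is active.
Ornithine is absent, so ElnX is active.
With repressor WexU bound, *purL* is not transcribed.
So PurL is not produced.
With no repressor bound, *temN* is transcribed.
So TemN is produced and active.
IrpM is constitutively active in this strain.
With repressor TemN bound, *dovV* is not transcribed.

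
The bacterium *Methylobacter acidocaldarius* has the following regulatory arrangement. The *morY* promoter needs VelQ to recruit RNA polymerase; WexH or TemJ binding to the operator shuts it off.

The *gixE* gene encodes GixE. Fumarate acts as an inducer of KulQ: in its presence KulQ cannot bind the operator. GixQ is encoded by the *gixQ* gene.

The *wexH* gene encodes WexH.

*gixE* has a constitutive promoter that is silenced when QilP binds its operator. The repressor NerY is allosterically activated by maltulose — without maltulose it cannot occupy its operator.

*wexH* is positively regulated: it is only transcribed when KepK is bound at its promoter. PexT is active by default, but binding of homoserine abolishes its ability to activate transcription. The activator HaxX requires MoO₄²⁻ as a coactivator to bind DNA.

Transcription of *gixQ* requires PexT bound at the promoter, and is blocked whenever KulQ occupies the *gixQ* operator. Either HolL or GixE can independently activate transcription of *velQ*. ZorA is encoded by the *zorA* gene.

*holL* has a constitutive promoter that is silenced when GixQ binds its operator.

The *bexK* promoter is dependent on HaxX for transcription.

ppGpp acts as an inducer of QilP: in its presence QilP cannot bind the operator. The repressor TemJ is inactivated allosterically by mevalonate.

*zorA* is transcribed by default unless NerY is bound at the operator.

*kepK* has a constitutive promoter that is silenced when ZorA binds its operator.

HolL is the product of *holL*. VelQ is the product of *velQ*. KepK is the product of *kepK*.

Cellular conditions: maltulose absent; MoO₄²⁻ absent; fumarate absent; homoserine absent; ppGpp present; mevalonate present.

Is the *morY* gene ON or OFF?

ON

Maltulose is absent, so NerY is inactive.
With no repressor bound, *zorA* is transcribed.
So ZorA is produced and active.
With repressor ZorA bound, *kepK* is not transcribed.
So KepK is not produced.
Required activator KepK is absent, so *wexH* is not transcribed.
So WexH is not produced.
Fumarate is absent, so KulQ is active.
Homoserine is absent, so PexT is active.
With repressor KulQ bound, *gixQ* is not transcribed.
So GixQ is not produced.
With no repressor bound, *holL* is transcribed.
So HolL is produced and active.
ppGpp is present, so QilP is inactive.
With no repressor bound, *gixE* is transcribed.
So GixE is produced and active.
Activator HolL is present, so *velQ* is transcribed.
So VelQ is produced and active.
Mevalonate is present, so TemJ is inactive.
No repressor is bound and VelQ is active, so *morY* is transcribed.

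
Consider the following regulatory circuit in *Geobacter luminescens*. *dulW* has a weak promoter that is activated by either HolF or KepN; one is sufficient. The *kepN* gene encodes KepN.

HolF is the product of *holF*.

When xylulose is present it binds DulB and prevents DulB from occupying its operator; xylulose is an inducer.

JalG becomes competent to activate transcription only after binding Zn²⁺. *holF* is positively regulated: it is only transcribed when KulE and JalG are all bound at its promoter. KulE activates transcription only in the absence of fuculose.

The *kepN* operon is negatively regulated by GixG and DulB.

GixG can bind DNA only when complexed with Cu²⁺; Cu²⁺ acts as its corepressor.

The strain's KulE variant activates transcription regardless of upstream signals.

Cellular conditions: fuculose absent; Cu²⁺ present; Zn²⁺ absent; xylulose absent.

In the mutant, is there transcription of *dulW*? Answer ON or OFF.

KulE is constitutively active in this strain.
Zn²⁺ is absent, so JalG is inactive.
Required activator JalG is absent, so *holF* is not transcribed.
So HolF is not produced.
Cu²⁺ is present, so GixG is active.
Xylulose is absent, so DulB is active.
With repressor GixG bound, *kepN* is not transcribed.
So KepN is not produced.
No activator is available at the *dulW* promoter, so *dulW* is not transcribed.

OFF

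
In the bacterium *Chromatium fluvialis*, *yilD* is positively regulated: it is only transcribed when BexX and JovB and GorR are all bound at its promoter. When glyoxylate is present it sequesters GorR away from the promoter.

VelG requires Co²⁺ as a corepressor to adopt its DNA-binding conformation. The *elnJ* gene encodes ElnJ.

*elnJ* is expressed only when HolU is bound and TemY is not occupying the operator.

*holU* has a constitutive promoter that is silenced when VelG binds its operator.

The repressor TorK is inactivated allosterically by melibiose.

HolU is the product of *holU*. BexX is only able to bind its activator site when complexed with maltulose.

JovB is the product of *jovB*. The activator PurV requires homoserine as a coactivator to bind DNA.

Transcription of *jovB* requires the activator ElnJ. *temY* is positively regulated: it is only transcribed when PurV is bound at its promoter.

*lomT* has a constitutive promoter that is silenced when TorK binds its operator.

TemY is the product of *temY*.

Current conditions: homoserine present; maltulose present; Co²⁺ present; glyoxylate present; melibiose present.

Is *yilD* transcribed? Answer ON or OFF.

OFF

Maltulose is present, so BexX is active.
Co²⁺ is present, so VelG is active.
With repressor VelG bound, *holU* is not transcribed.
So HolU is not produced.
Homoserine is present, so PurV is active.
No repressor is bound and PurV is active, so *temY* is transcribed.
So TemY is produced and active.
With repressor TemY bound, *elnJ* is not transcribed.
So ElnJ is not produced.
Required activator ElnJ is absent, so *jovB* is not transcribed.
So JovB is not produced.
Glyoxylate is present, so GorR is inactive.
Required activator JovB is absent, so *yilD* is not transcribed.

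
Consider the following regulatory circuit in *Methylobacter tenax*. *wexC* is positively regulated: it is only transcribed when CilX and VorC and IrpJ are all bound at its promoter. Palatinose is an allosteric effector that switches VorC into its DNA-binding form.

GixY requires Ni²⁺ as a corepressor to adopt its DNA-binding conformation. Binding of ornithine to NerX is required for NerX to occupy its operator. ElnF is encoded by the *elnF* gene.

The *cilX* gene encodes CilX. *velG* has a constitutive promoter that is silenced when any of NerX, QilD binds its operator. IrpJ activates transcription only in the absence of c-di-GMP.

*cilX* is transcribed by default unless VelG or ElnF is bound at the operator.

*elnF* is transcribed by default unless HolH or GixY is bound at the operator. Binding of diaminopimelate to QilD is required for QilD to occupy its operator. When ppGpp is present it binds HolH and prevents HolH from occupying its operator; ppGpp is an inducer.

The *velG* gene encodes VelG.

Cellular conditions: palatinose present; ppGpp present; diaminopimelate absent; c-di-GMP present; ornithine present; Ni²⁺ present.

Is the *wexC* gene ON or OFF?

Ornithine is present, so NerX is active.
Diaminopimelate is absent, so QilD is inactive.
With repressor NerX bound, *velG* is not transcribed.
So VelG is not produced.
ppGpp is present, so HolH is inactive.
Ni²⁺ is present, so GixY is active.
With repressor GixY bound, *elnF* is not transcribed.
So ElnF is not produced.
With no repressor bound, *cilX* is transcribed.
So CilX is produced and active.
Palatinose is present, so VorC is active.
c-di-GMP is present, so IrpJ is inactive.
Required activator IrpJ is absent, so *wexC* is not transcribed.

OFF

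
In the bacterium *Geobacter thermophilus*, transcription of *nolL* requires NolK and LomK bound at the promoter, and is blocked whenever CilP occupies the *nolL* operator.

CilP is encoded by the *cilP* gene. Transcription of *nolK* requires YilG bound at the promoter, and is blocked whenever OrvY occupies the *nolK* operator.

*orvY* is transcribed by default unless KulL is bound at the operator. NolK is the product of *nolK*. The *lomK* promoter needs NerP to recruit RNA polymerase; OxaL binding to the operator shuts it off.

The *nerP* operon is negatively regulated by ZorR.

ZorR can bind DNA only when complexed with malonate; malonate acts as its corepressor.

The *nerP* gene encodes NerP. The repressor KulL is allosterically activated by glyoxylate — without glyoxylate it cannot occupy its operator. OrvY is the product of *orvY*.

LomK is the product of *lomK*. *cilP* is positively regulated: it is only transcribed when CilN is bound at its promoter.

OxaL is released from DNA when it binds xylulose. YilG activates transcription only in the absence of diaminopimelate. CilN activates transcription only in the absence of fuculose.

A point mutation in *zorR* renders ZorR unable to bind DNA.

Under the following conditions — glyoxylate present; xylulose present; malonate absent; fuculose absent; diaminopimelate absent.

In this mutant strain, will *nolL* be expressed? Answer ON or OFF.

OFF

Glyoxylate is present, so KulL is active.
With repressor KulL bound, *orvY* is not transcribed.
So OrvY is not produced.
Diaminopimelate is absent, so YilG is active.
No repressor is bound and YilG is active, so *nolK* is transcribed.
So NolK is produced and active.
Fuculose is absent, so CilN is active.
No repressor is bound and CilN is active, so *cilP* is transcribed.
So CilP is produced and active.
Xylulose is present, so OxaL is inactive.
ZorR is non-functional in this strain, so it has no effect.
With no repressor bound, *nerP* is transcribed.
So NerP is produced and active.
No repressor is bound and NerP is active, so *lomK* is transcribed.
So LomK is produced and active.
With repressor CilP bound, *nolL* is not transcribed.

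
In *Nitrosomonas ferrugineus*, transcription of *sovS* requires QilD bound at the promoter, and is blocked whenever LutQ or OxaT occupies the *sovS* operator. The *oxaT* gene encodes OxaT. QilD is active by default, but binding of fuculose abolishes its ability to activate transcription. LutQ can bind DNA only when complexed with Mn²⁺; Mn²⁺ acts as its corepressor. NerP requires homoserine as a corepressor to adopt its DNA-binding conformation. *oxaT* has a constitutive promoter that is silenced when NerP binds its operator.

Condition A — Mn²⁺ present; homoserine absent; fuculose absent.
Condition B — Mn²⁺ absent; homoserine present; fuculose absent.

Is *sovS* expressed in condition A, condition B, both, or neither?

B only

Condition A:
Mn²⁺ is present, so LutQ is active.
Homoserine is absent, so NerP is inactive.
With no repressor bound, *oxaT* is transcribed.
So OxaT is produced and active.
Fuculose is absent, so QilD is active.
With repressor LutQ bound, *sovS* is not transcribed.
→ *sovS* is OFF in A.
Condition B:
Mn²⁺ is absent, so LutQ is inactive.
Homoserine is present, so NerP is active.
With repressor NerP bound, *oxaT* is not transcribed.
So OxaT is not produced.
Fuculose is absent, so QilD is active.
No repressor is bound and QilD is active, so *sovS* is transcribed.
→ *sovS* is ON in B.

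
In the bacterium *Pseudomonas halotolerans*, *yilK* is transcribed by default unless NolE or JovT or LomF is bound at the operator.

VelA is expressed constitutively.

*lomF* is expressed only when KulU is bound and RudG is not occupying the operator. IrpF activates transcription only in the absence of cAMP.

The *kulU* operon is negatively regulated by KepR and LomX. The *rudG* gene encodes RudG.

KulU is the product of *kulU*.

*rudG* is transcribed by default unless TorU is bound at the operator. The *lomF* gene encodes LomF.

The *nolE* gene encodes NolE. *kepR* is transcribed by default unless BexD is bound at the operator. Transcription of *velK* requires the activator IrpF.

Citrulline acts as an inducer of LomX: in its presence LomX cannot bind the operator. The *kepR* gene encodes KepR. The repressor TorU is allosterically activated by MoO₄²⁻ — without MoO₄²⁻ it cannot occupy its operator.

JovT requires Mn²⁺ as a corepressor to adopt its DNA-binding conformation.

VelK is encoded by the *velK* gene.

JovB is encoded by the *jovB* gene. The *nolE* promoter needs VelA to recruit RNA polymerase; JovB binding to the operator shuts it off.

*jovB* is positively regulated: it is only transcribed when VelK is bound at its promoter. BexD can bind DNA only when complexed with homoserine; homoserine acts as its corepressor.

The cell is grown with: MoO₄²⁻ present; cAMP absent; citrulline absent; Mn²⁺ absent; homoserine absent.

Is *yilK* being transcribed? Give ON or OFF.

ON

VelA is produced constitutively and is active.
cAMP is absent, so IrpF is active.
No repressor is bound and IrpF is active, so *velK* is transcribed.
So VelK is produced and active.
No repressor is bound and VelK is active, so *jovB* is transcribed.
So JovB is produced and active.
With repressor JovB bound, *nolE* is not transcribed.
So NolE is not produced.
Mn²⁺ is absent, so JovT is inactive.
Homoserine is absent, so BexD is inactive.
With no repressor bound, *kepR* is transcribed.
So KepR is produced and active.
Citrulline is absent, so LomX is active.
With repressor KepR bound, *kulU* is not transcribed.
So KulU is not produced.
MoO₄²⁻ is present, so TorU is active.
With repressor TorU bound, *rudG* is not transcribed.
So RudG is not produced.
Required activator KulU is absent, so *lomF* is not transcribed.
So LomF is not produced.
With no repressor bound, *yilK* is transcribed.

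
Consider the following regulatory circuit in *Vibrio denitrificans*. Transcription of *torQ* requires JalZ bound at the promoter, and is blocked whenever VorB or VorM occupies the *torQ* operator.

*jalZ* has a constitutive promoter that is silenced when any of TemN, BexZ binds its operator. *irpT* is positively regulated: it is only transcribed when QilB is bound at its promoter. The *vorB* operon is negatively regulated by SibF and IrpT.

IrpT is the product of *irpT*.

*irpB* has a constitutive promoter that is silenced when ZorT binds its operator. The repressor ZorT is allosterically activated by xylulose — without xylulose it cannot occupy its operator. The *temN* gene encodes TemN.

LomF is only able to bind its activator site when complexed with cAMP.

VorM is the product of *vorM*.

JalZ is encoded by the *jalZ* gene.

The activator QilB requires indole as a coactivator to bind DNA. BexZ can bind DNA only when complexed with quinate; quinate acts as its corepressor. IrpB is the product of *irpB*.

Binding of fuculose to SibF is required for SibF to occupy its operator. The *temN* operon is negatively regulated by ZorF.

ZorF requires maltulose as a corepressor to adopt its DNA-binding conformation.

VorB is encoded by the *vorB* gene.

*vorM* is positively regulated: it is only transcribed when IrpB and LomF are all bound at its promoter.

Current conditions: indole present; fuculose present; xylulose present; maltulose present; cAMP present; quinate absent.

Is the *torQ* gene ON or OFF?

Fuculose is present, so SibF is active.
Indole is present, so QilB is active.
No repressor is bound and QilB is active, so *irpT* is transcribed.
So IrpT is produced and active.
With repressor SibF bound, *vorB* is not transcribed.
So VorB is not produced.
Xylulose is present, so ZorT is active.
With repressor ZorT bound, *irpB* is not transcribed.
So IrpB is not produced.
cAMP is present, so LomF is active.
Required activator IrpB is absent, so *vorM* is not transcribed.
So VorM is not produced.
Maltulose is present, so ZorF is active.
With repressor ZorF bound, *temN* is not transcribed.
So TemN is not produced.
Quinate is absent, so BexZ is inactive.
With no repressor bound, *jalZ* is transcribed.
So JalZ is produced and active.
No repressor is bound and JalZ is active, so *torQ* is transcribed.

ON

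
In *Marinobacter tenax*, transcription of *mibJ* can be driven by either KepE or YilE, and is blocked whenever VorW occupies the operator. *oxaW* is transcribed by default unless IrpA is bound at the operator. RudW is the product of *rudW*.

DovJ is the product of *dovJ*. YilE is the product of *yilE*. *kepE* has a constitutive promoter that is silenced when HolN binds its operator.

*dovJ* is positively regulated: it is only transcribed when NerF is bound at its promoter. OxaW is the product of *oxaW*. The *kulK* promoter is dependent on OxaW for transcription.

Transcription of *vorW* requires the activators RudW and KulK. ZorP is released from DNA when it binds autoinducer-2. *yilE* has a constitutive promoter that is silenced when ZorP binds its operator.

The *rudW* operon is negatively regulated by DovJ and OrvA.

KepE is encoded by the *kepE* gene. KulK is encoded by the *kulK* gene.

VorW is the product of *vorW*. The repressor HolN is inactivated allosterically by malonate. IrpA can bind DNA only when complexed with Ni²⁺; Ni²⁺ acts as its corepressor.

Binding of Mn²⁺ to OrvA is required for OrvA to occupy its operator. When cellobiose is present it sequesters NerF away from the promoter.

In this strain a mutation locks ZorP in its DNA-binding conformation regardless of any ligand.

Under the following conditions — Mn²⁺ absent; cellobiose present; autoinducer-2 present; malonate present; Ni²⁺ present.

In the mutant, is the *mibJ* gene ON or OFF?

ON

Malonate is present, so HolN is inactive.
With no repressor bound, *kepE* is transcribed.
So KepE is produced and active.
ZorP is constitutively active in this strain.
With repressor ZorP bound, *yilE* is not transcribed.
So YilE is not produced.
Cellobiose is present, so NerF is inactive.
Required activator NerF is absent, so *dovJ* is not transcribed.
So DovJ is not produced.
Mn²⁺ is absent, so OrvA is inactive.
With no repressor bound, *rudW* is transcribed.
So RudW is produced and active.
Ni²⁺ is present, so IrpA is active.
With repressor IrpA bound, *oxaW* is not transcribed.
So OxaW is not produced.
Required activator OxaW is absent, so *kulK* is not transcribed.
So KulK is not produced.
Required activator KulK is absent, so *vorW* is not transcribed.
So VorW is not produced.
Activator KepE is present, so *mibJ* is transcribed.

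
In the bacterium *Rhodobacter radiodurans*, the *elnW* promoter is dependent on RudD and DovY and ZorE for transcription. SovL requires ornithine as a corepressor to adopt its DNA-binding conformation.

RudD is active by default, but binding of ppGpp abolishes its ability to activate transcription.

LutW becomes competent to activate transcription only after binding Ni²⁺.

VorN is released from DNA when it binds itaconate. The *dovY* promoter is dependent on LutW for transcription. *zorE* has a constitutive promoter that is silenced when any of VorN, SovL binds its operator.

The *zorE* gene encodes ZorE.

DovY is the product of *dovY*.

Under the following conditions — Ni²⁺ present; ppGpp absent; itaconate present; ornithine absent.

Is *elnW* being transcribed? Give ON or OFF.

ON

ppGpp is absent, so RudD is active.
Ni²⁺ is present, so LutW is active.
No repressor is bound and LutW is active, so *dovY* is transcribed.
So DovY is produced and active.
Itaconate is present, so VorN is inactive.
Ornithine is absent, so SovL is inactive.
With no repressor bound, *zorE* is transcribed.
So ZorE is produced and active.
No repressor is bound and RudD and DovY and ZorE are active, so *elnW* is transcribed.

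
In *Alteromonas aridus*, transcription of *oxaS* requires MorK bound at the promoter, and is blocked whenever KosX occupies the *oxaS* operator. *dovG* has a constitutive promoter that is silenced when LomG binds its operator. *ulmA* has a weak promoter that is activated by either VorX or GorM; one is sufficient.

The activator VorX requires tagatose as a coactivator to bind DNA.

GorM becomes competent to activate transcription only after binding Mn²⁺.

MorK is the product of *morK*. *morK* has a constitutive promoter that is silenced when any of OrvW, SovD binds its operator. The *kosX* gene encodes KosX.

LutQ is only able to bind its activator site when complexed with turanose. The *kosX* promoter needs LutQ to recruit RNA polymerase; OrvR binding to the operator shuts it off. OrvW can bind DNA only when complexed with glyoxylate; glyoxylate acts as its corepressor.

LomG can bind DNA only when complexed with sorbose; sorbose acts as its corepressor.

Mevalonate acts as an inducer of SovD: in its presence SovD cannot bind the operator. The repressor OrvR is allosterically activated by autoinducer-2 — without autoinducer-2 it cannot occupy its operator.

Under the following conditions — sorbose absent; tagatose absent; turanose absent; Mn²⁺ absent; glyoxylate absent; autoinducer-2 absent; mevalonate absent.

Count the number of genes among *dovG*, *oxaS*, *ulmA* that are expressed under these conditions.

Sorbose is absent, so LomG is inactive.
With no repressor bound, *dovG* is transcribed.
→ *dovG* is ON.
Glyoxylate is absent, so OrvW is inactive.
Mevalonate is absent, so SovD is active.
With repressor SovD bound, *morK* is not transcribed.
So MorK is not produced.
Turanose is absent, so LutQ is inactive.
Autoinducer-2 is absent, so OrvR is inactive.
Required activator LutQ is absent, so *kosX* is not transcribed.
So KosX is not produced.
Required activator MorK is absent, so *oxaS* is not transcribed.
→ *oxaS* is OFF.
Tagatose is absent, so VorX is inactive.
Mn²⁺ is absent, so GorM is inactive.
No activator is available at the *ulmA* promoter, so *ulmA* is not transcribed.
→ *ulmA* is OFF.
1 of the 3 genes is transcribed.

1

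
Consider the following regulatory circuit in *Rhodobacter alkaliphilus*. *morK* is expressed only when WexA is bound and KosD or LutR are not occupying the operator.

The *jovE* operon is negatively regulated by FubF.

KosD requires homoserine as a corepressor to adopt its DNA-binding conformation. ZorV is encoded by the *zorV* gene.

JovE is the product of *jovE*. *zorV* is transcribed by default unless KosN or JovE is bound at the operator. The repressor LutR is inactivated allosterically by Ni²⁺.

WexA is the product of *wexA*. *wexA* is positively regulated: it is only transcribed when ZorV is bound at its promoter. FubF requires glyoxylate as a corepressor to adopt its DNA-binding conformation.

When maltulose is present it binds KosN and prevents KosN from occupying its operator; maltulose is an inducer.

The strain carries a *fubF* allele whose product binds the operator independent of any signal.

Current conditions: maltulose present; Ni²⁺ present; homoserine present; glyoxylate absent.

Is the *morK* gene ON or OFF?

Maltulose is present, so KosN is inactive.
FubF is constitutively active in this strain.
With repressor FubF bound, *jovE* is not transcribed.
So JovE is not produced.
With no repressor bound, *zorV* is transcribed.
So ZorV is produced and active.
No repressor is bound and ZorV is active, so *wexA* is transcribed.
So WexA is produced and active.
Homoserine is present, so KosD is active.
Ni²⁺ is present, so LutR is inactive.
With repressor KosD bound, *morK* is not transcribed.

OFF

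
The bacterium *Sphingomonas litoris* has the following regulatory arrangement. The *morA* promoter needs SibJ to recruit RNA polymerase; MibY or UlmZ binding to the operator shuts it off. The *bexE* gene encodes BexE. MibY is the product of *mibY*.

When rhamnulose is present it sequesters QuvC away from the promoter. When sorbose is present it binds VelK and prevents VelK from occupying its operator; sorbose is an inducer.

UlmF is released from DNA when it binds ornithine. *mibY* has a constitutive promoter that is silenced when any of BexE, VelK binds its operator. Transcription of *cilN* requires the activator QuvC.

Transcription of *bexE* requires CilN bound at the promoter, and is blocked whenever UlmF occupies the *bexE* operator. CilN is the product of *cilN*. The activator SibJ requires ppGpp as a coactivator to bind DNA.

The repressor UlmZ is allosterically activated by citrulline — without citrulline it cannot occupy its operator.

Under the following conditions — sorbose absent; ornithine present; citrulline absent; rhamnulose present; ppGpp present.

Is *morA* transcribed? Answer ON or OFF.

ON

Rhamnulose is present, so QuvC is inactive.
Required activator QuvC is absent, so *cilN* is not transcribed.
So CilN is not produced.
Ornithine is present, so UlmF is inactive.
Required activator CilN is absent, so *bexE* is not transcribed.
So BexE is not produced.
Sorbose is absent, so VelK is active.
With repressor VelK bound, *mibY* is not transcribed.
So MibY is not produced.
ppGpp is present, so SibJ is active.
Citrulline is absent, so UlmZ is inactive.
No repressor is bound and SibJ is active, so *morA* is transcribed.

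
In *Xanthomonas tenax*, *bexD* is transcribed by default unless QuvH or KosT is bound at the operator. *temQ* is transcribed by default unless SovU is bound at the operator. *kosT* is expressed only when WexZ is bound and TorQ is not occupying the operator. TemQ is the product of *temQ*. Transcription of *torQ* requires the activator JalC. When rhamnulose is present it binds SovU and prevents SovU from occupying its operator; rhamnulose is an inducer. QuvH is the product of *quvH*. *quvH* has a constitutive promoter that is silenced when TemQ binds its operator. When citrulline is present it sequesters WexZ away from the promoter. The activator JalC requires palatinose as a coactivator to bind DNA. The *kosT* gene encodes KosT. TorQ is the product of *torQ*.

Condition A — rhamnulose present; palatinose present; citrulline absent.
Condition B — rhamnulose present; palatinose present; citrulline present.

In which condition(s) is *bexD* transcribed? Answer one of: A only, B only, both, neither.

both

Condition A:
Rhamnulose is present, so SovU is inactive.
With no repressor bound, *temQ* is transcribed.
So TemQ is produced and active.
With repressor TemQ bound, *quvH* is not transcribed.
So QuvH is not produced.
Palatinose is present, so JalC is active.
No repressor is bound and JalC is active, so *torQ* is transcribed.
So TorQ is produced and active.
Citrulline is absent, so WexZ is active.
With repressor TorQ bound, *kosT* is not transcribed.
So KosT is not produced.
With no repressor bound, *bexD* is transcribed.
→ *bexD* is ON in A.
Condition B:
Rhamnulose is present, so SovU is inactive.
With no repressor bound, *temQ* is transcribed.
So TemQ is produced and active.
With repressor TemQ bound, *quvH* is not transcribed.
So QuvH is not produced.
Palatinose is present, so JalC is active.
No repressor is bound and JalC is active, so *torQ* is transcribed.
So TorQ is produced and active.
Citrulline is present, so WexZ is inactive.
With repressor TorQ bound, *kosT* is not transcribed.
So KosT is not produced.
With no repressor bound, *bexD* is transcribed.
→ *bexD* is ON in B.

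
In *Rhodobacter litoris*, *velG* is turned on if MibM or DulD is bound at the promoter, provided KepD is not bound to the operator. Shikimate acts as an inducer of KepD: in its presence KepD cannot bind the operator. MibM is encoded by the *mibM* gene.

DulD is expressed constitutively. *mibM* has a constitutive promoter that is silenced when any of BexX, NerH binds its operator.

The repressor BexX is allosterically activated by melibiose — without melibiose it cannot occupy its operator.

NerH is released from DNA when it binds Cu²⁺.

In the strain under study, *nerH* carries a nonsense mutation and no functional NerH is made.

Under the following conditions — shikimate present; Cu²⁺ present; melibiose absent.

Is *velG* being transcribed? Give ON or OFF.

Melibiose is absent, so BexX is inactive.
NerH is non-functional in this strain, so it has no effect.
With no repressor bound, *mibM* is transcribed.
So MibM is produced and active.
DulD is produced constitutively and is active.
Shikimate is present, so KepD is inactive.
Activator MibM is present, so *velG* is transcribed.

ON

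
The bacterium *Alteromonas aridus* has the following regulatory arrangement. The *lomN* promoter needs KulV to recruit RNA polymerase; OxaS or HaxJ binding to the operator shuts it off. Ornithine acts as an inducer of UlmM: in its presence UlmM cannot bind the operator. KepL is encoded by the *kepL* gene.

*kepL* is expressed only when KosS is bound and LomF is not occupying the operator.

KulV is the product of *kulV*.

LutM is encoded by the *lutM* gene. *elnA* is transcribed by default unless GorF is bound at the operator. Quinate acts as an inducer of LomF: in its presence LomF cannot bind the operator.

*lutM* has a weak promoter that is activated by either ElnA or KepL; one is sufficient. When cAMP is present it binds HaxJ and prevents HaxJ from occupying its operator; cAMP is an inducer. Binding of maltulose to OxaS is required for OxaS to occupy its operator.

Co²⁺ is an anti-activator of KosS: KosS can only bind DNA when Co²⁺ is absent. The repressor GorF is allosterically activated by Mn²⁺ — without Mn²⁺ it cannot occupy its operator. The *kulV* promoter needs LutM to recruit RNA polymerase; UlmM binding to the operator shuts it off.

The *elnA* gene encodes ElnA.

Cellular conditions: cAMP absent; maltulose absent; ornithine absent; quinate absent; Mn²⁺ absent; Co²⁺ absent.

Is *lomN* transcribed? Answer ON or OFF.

OFF

Mn²⁺ is absent, so GorF is inactive.
With no repressor bound, *elnA* is transcribed.
So ElnA is produced and active.
Co²⁺ is absent, so KosS is active.
Quinate is absent, so LomF is active.
With repressor LomF bound, *kepL* is not transcribed.
So KepL is not produced.
Activator ElnA is present, so *lutM* is transcribed.
So LutM is produced and active.
Ornithine is absent, so UlmM is active.
With repressor UlmM bound, *kulV* is not transcribed.
So KulV is not produced.
Maltulose is absent, so OxaS is inactive.
cAMP is absent, so HaxJ is active.
With repressor HaxJ bound, *lomN* is not transcribed.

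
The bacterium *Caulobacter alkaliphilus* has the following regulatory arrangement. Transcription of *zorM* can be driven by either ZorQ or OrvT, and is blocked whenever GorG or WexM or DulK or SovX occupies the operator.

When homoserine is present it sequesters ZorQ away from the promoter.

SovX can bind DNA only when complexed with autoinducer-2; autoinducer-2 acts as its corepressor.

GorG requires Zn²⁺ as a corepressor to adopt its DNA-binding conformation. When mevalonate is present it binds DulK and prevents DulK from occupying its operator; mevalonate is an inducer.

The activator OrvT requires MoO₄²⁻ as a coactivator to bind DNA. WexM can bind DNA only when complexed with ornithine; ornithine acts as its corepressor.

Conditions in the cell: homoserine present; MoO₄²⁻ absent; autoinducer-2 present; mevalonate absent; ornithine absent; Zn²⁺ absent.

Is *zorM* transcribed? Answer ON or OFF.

Homoserine is present, so ZorQ is inactive.
MoO₄²⁻ is absent, so OrvT is inactive.
Zn²⁺ is absent, so GorG is inactive.
Ornithine is absent, so WexM is inactive.
Mevalonate is absent, so DulK is active.
Autoinducer-2 is present, so SovX is active.
With repressor DulK bound, *zorM* is not transcribed.

OFF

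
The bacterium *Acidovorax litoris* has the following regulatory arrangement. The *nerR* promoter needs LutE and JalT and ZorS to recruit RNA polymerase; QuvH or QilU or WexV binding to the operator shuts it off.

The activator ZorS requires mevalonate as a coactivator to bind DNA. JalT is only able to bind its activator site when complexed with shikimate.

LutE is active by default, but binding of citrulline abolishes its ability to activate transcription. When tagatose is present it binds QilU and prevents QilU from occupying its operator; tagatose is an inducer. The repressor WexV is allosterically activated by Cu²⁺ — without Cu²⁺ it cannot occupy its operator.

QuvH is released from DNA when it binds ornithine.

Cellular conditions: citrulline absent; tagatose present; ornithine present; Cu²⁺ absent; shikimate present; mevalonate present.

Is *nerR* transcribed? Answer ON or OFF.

Ornithine is present, so QuvH is inactive.
Citrulline is absent, so LutE is active.
Shikimate is present, so JalT is active.
Tagatose is present, so QilU is inactive.
Mevalonate is present, so ZorS is active.
Cu²⁺ is absent, so WexV is inactive.
No repressor is bound and LutE and JalT and ZorS are active, so *nerR* is transcribed.

ON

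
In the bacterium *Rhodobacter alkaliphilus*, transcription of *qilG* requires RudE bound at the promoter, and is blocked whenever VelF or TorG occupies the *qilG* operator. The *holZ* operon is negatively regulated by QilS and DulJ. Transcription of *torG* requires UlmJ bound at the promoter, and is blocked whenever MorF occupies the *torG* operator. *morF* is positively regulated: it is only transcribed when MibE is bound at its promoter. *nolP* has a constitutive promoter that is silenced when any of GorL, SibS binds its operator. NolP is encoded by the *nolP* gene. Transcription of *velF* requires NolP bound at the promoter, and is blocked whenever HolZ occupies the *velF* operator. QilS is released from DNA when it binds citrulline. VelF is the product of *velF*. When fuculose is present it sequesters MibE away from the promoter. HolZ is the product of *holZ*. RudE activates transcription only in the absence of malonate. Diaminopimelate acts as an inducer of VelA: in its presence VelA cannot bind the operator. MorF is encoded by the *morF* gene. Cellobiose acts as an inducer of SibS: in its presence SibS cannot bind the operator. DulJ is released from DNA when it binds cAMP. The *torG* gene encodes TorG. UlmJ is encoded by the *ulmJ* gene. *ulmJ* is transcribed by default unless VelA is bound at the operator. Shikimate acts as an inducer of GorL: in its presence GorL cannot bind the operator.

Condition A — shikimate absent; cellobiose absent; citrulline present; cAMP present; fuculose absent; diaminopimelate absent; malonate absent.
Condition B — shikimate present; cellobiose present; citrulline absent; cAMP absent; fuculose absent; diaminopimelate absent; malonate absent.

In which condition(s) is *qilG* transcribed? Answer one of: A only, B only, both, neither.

Condition A:
Shikimate is absent, so GorL is active.
Cellobiose is absent, so SibS is active.
With repressor GorL bound, *nolP* is not transcribed.
So NolP is not produced.
Citrulline is present, so QilS is inactive.
cAMP is present, so DulJ is inactive.
With no repressor bound, *holZ* is transcribed.
So HolZ is produced and active.
With repressor HolZ bound, *velF* is not transcribed.
So VelF is not produced.
Fuculose is absent, so MibE is active.
No repressor is bound and MibE is active, so *morF* is transcribed.
So MorF is produced and active.
Diaminopimelate is absent, so VelA is active.
With repressor VelA bound, *ulmJ* is not transcribed.
So UlmJ is not produced.
With repressor MorF bound, *torG* is not transcribed.
So TorG is not produced.
Malonate is absent, so RudE is active.
No repressor is bound and RudE is active, so *qilG* is transcribed.
→ *qilG* is ON in A.
Condition B:
Shikimate is present, so GorL is inactive.
Cellobiose is present, so SibS is inactive.
With no repressor bound, *nolP* is transcribed.
So NolP is produced and active.
Citrulline is absent, so QilS is active.
cAMP is absent, so DulJ is active.
With repressor QilS bound, *holZ* is not transcribed.
So HolZ is not produced.
No repressor is bound and NolP is active, so *velF* is transcribed.
So VelF is produced and active.
Fuculose is absent, so MibE is active.
No repressor is bound and MibE is active, so *morF* is transcribed.
So MorF is produced and active.
Diaminopimelate is absent, so VelA is active.
With repressor VelA bound, *ulmJ* is not transcribed.
So UlmJ is not produced.
With repressor MorF bound, *torG* is not transcribed.
So TorG is not produced.
Malonate is absent, so RudE is active.
With repressor VelF bound, *qilG* is not transcribed.
→ *qilG* is OFF in B.

A only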